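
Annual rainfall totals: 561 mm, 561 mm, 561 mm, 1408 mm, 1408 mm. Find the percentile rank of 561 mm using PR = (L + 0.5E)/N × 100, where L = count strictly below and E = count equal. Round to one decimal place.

30.0

N = 5.
Strictly below 561: 0. Equal to 561: 3.
PR = (0 + 0.5·3)/5 × 100 = 30.0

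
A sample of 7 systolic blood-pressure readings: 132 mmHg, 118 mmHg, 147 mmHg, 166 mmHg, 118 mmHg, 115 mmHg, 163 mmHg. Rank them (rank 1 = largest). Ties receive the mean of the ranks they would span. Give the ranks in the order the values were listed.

4, 5.5, 3, 1, 5.5, 7, 2

Sorted (descending): 166, 163, 147, 132, 118, 118, 115
The 2 values of 118 occupy positions 5–6 → average rank (5+6)/2 = 5.5.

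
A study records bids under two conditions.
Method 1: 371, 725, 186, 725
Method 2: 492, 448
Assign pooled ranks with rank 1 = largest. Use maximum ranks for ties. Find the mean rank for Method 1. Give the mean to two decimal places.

Sorted (descending): 725, 725, 492, 448, 371, 186
The 2 values of 725 occupy positions 1–2 → each gets rank 2.
Method 1 values → pooled ranks: 371→5, 725→2, 186→6, 725→2
Mean rank = (5 + 2 + 6 + 2) / 4 = 3.75

3.75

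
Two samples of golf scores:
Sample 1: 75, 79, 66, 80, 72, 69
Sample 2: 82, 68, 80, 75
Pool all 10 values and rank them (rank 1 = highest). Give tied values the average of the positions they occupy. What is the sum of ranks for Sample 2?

18

Sorted (descending): 82, 80, 80, 79, 75, 75, 72, 69, 68, 66
The 2 values of 80 occupy positions 2–3 → average rank (2+3)/2 = 2.5.
The 2 values of 75 occupy positions 5–6 → average rank (5+6)/2 = 5.5.
Sample 2 values → pooled ranks: 82→1, 68→9, 80→2.5, 75→5.5
Rank sum = 1 + 9 + 2.5 + 5.5 = 18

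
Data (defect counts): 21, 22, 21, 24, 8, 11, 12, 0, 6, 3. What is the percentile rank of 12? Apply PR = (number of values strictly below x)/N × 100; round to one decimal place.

N = 10.
Strictly below 12: 5. Equal to 12: 1.
PR = 5/10 × 100 = 50.0

50.0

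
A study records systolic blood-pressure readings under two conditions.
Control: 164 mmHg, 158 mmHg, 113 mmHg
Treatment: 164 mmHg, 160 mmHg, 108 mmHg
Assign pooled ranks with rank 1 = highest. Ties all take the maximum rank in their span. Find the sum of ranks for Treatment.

Sorted (descending): 164, 164, 160, 158, 113, 108
The 2 values of 164 occupy positions 1–2 → each gets rank 2.
Treatment values → pooled ranks: 164→2, 160→3, 108→6
Rank sum = 2 + 3 + 6 = 11

11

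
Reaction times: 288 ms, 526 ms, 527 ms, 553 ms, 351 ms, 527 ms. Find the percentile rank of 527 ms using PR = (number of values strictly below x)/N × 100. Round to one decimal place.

N = 6.
Strictly below 527: 3. Equal to 527: 2.
PR = 3/6 × 100 = 50.0

50.0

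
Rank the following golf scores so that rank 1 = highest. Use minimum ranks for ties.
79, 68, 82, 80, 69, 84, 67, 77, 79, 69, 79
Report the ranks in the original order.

4, 10, 2, 3, 8, 1, 11, 7, 4, 8, 4

Sorted (descending): 84, 82, 80, 79, 79, 79, 77, 69, 69, 68, 67
The 3 values of 79 occupy positions 4–6 → each gets rank 4.
The 2 values of 69 occupy positions 8–9 → each gets rank 8.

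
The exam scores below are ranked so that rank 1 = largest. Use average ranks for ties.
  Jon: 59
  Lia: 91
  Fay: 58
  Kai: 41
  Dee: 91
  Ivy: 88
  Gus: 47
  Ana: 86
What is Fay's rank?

6

Sorted (descending): 91, 91, 88, 86, 59, 58, 47, 41
The 2 values of 91 occupy positions 1–2 → average rank (1+2)/2 = 1.5.
Fay has value 58 → rank 6.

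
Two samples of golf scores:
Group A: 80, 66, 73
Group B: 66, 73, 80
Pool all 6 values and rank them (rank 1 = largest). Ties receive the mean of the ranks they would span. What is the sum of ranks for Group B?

10.5

Sorted (descending): 80, 80, 73, 73, 66, 66
The 2 values of 80 occupy positions 1–2 → average rank (1+2)/2 = 1.5.
The 2 values of 73 occupy positions 3–4 → average rank (3+4)/2 = 3.5.
The 2 values of 66 occupy positions 5–6 → average rank (5+6)/2 = 5.5.
Group B values → pooled ranks: 66→5.5, 73→3.5, 80→1.5
Rank sum = 5.5 + 3.5 + 1.5 = 10.5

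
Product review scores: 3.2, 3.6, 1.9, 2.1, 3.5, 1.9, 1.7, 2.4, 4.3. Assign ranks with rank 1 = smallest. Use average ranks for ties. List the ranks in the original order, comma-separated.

6, 8, 2.5, 4, 7, 2.5, 1, 5, 9

Sorted (ascending): 1.7, 1.9, 1.9, 2.1, 2.4, 3.2, 3.5, 3.6, 4.3
The 2 values of 1.9 occupy positions 2–3 → average rank (2+3)/2 = 2.5.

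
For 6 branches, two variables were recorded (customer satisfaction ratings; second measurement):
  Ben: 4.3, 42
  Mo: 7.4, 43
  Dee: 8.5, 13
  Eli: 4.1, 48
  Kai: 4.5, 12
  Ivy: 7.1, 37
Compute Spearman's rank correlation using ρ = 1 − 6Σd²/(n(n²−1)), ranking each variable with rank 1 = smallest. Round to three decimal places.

Ranks of variable 1: 2, 5, 6, 1, 3, 4
Ranks of variable 2: 4, 5, 2, 6, 1, 3
d = r₁ − r₂: -2, 0, 4, -5, 2, 1
d²: 4, 0, 16, 25, 4, 1; Σd² = 50
ρ = 1 − 6·50/(6·35) = 1 − 300/210 = -0.429

-0.429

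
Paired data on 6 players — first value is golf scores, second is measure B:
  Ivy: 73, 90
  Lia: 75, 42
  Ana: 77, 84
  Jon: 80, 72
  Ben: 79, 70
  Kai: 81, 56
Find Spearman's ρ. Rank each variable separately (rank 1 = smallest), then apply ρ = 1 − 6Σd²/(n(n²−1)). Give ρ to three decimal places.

Ranks of variable 1: 1, 2, 3, 5, 4, 6
Ranks of variable 2: 6, 1, 5, 4, 3, 2
d = r₁ − r₂: -5, 1, -2, 1, 1, 4
d²: 25, 1, 4, 1, 1, 16; Σd² = 48
ρ = 1 − 6·48/(6·35) = 1 − 288/210 = -0.371

-0.371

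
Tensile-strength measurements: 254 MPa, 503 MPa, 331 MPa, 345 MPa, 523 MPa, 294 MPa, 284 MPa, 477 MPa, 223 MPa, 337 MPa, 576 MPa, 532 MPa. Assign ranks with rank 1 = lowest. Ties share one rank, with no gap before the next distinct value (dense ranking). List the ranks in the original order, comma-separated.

2, 9, 5, 7, 10, 4, 3, 8, 1, 6, 12, 11

Sorted (ascending): 223, 254, 284, 294, 331, 337, 345, 477, 503, 523, 532, 576
No ties — each value takes its position as its rank.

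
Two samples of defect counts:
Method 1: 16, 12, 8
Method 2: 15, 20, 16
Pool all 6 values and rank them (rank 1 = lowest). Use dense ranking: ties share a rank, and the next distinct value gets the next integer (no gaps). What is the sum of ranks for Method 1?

7

Sorted (ascending): 8, 12, 15, 16, 16, 20
The 2 values of 16 share dense rank 4.
Remaining distinct values take the next consecutive integers.
Method 1 values → pooled ranks: 16→4, 12→2, 8→1
Rank sum = 4 + 2 + 1 = 7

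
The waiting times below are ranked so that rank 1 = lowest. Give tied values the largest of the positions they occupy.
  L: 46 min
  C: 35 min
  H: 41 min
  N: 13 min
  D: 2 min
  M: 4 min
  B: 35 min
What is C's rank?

5

Sorted (ascending): 2, 4, 13, 35, 35, 41, 46
The 2 values of 35 occupy positions 4–5 → each gets rank 5.
C has value 35 min → rank 5.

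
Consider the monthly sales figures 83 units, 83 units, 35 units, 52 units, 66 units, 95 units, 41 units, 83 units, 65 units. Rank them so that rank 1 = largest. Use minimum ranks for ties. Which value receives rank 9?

35

Sorted (descending): 95, 83, 83, 83, 66, 65, 52, 41, 35
The 3 values of 83 occupy positions 2–4 → each gets rank 2.
Rank 9 → value 35.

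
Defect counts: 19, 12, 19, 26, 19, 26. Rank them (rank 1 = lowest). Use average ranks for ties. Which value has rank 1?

Sorted (ascending): 12, 19, 19, 19, 26, 26
The 3 values of 19 occupy positions 2–4 → average rank 3.
The 2 values of 26 occupy positions 5–6 → average rank (5+6)/2 = 5.5.
Rank 1 → value 12.

12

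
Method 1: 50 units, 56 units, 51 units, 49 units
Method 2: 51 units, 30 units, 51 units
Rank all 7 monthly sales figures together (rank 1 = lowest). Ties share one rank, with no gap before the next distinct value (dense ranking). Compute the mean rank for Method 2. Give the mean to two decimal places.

Sorted (ascending): 30, 49, 50, 51, 51, 51, 56
The 3 values of 51 share dense rank 4.
Remaining distinct values take the next consecutive integers.
Method 2 values → pooled ranks: 51→4, 30→1, 51→4
Mean rank = (4 + 1 + 4) / 3 = 3.00

3.00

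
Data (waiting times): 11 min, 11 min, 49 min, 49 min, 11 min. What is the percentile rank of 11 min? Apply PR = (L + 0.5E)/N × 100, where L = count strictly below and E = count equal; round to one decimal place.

30.0

N = 5.
Strictly below 11: 0. Equal to 11: 3.
PR = (0 + 0.5·3)/5 × 100 = 30.0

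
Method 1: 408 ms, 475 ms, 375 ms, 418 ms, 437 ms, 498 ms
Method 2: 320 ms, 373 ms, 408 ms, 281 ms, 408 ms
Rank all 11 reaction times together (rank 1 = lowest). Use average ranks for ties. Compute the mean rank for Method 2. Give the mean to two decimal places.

Sorted (ascending): 281, 320, 373, 375, 408, 408, 408, 418, 437, 475, 498
The 3 values of 408 occupy positions 5–7 → average rank 6.
Method 2 values → pooled ranks: 320→2, 373→3, 408→6, 281→1, 408→6
Mean rank = (2 + 3 + 6 + 1 + 6) / 5 = 3.60

3.60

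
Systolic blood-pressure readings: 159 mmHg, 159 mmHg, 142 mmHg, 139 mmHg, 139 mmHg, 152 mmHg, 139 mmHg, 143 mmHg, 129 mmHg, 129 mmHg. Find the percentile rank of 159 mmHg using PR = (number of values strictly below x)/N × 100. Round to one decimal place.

80.0

N = 10.
Strictly below 159: 8. Equal to 159: 2.
PR = 8/10 × 100 = 80.0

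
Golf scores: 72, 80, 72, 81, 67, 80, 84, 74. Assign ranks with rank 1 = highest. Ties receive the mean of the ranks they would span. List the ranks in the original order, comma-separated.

6.5, 3.5, 6.5, 2, 8, 3.5, 1, 5

Sorted (descending): 84, 81, 80, 80, 74, 72, 72, 67
The 2 values of 80 occupy positions 3–4 → average rank (3+4)/2 = 3.5.
The 2 values of 72 occupy positions 6–7 → average rank (6+7)/2 = 6.5.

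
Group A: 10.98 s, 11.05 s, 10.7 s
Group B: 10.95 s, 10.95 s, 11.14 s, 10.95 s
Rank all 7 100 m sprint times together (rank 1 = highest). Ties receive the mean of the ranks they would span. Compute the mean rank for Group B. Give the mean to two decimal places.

4.00

Sorted (descending): 11.14, 11.05, 10.98, 10.95, 10.95, 10.95, 10.7
The 3 values of 10.95 occupy positions 4–6 → average rank 5.
Group B values → pooled ranks: 10.95→5, 10.95→5, 11.14→1, 10.95→5
Mean rank = (5 + 5 + 1 + 5) / 4 = 4.00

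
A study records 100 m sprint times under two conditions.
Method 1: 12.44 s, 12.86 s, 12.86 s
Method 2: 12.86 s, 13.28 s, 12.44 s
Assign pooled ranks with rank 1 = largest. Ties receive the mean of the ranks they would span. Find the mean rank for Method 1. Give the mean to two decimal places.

3.83

Sorted (descending): 13.28, 12.86, 12.86, 12.86, 12.44, 12.44
The 3 values of 12.86 occupy positions 2–4 → average rank 3.
The 2 values of 12.44 occupy positions 5–6 → average rank (5+6)/2 = 5.5.
Method 1 values → pooled ranks: 12.44→5.5, 12.86→3, 12.86→3
Mean rank = (5.5 + 3 + 3) / 3 = 3.83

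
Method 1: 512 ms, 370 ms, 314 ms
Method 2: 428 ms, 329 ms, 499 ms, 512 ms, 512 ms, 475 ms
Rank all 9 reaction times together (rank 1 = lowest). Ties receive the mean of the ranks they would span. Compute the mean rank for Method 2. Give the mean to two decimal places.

5.50

Sorted (ascending): 314, 329, 370, 428, 475, 499, 512, 512, 512
The 3 values of 512 occupy positions 7–9 → average rank 8.
Method 2 values → pooled ranks: 428→4, 329→2, 499→6, 512→8, 512→8, 475→5
Mean rank = (4 + 2 + 6 + 8 + 8 + 5) / 6 = 5.50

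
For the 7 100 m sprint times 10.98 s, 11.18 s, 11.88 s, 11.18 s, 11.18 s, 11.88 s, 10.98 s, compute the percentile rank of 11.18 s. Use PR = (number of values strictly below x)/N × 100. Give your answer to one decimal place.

28.6

N = 7.
Strictly below 11.18: 2. Equal to 11.18: 3.
PR = 2/7 × 100 = 28.6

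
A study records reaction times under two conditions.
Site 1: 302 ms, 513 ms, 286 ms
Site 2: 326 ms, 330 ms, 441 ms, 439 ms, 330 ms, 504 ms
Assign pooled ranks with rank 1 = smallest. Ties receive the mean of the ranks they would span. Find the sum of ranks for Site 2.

33

Sorted (ascending): 286, 302, 326, 330, 330, 439, 441, 504, 513
The 2 values of 330 occupy positions 4–5 → average rank (4+5)/2 = 4.5.
Site 2 values → pooled ranks: 326→3, 330→4.5, 441→7, 439→6, 330→4.5, 504→8
Rank sum = 3 + 4.5 + 7 + 6 + 4.5 + 8 = 33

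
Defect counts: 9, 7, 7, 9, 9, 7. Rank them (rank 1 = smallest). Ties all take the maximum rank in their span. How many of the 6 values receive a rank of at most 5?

Sorted (ascending): 7, 7, 7, 9, 9, 9
The 3 values of 7 occupy positions 1–3 → each gets rank 3.
The 3 values of 9 occupy positions 4–6 → each gets rank 6.
Ranks ≤ 5: {3, 3, 3} → 3 values.

3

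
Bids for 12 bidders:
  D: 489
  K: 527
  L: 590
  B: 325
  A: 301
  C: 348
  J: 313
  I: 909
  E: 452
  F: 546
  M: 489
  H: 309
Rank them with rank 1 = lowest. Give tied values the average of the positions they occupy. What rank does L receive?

11

Sorted (ascending): 301, 309, 313, 325, 348, 452, 489, 489, 527, 546, 590, 909
The 2 values of 489 occupy positions 7–8 → average rank (7+8)/2 = 7.5.
L has value 590 → rank 11.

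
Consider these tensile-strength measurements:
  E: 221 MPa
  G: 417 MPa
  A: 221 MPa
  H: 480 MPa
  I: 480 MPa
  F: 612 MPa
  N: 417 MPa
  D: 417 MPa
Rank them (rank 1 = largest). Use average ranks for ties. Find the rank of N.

Sorted (descending): 612, 480, 480, 417, 417, 417, 221, 221
The 2 values of 480 occupy positions 2–3 → average rank (2+3)/2 = 2.5.
The 3 values of 417 occupy positions 4–6 → average rank 5.
The 2 values of 221 occupy positions 7–8 → average rank (7+8)/2 = 7.5.
N has value 417 MPa → rank 5.

5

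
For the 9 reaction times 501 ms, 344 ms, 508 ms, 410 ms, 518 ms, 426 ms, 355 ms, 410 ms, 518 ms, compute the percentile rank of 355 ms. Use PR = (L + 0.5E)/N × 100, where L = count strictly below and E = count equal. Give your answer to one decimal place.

N = 9.
Strictly below 355: 1. Equal to 355: 1.
PR = (1 + 0.5·1)/9 × 100 = 16.7

16.7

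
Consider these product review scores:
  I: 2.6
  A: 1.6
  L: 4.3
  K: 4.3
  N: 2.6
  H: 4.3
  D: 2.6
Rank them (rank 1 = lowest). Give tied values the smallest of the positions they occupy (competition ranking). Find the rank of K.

5

Sorted (ascending): 1.6, 2.6, 2.6, 2.6, 4.3, 4.3, 4.3
The 3 values of 2.6 occupy positions 2–4 → each gets rank 2.
The 3 values of 4.3 occupy positions 5–7 → each gets rank 5.
K has value 4.3 → rank 5.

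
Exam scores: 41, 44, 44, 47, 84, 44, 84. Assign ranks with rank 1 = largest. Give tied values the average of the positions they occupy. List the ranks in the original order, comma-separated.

Sorted (descending): 84, 84, 47, 44, 44, 44, 41
The 2 values of 84 occupy positions 1–2 → average rank (1+2)/2 = 1.5.
The 3 values of 44 occupy positions 4–6 → average rank 5.

7, 5, 5, 3, 1.5, 5, 1.5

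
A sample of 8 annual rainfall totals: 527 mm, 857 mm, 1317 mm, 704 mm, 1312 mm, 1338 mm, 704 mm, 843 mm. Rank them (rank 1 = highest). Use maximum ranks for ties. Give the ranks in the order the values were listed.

Sorted (descending): 1338, 1317, 1312, 857, 843, 704, 704, 527
The 2 values of 704 occupy positions 6–7 → each gets rank 7.

8, 4, 2, 7, 3, 1, 7, 5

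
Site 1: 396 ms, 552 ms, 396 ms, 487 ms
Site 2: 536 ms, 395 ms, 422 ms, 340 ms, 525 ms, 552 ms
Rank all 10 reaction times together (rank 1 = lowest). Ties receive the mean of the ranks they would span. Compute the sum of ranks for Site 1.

22.5

Sorted (ascending): 340, 395, 396, 396, 422, 487, 525, 536, 552, 552
The 2 values of 396 occupy positions 3–4 → average rank (3+4)/2 = 3.5.
The 2 values of 552 occupy positions 9–10 → average rank (9+10)/2 = 9.5.
Site 1 values → pooled ranks: 396→3.5, 552→9.5, 396→3.5, 487→6
Rank sum = 3.5 + 9.5 + 3.5 + 6 = 22.5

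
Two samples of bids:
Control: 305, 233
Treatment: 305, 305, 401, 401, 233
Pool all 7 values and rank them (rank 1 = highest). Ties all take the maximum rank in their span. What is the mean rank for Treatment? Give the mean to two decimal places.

4.20

Sorted (descending): 401, 401, 305, 305, 305, 233, 233
The 2 values of 401 occupy positions 1–2 → each gets rank 2.
The 3 values of 305 occupy positions 3–5 → each gets rank 5.
The 2 values of 233 occupy positions 6–7 → each gets rank 7.
Treatment values → pooled ranks: 305→5, 305→5, 401→2, 401→2, 233→7
Mean rank = (5 + 5 + 2 + 2 + 7) / 5 = 4.20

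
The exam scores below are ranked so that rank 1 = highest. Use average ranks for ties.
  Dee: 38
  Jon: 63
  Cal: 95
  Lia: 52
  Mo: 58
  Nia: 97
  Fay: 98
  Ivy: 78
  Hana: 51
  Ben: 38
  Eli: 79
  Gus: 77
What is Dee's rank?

Sorted (descending): 98, 97, 95, 79, 78, 77, 63, 58, 52, 51, 38, 38
The 2 values of 38 occupy positions 11–12 → average rank (11+12)/2 = 11.5.
Dee has value 38 → rank 11.5.

11.5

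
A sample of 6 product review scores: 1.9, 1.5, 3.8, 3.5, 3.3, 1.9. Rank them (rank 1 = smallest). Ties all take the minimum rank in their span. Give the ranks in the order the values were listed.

Sorted (ascending): 1.5, 1.9, 1.9, 3.3, 3.5, 3.8
The 2 values of 1.9 occupy positions 2–3 → each gets rank 2.

2, 1, 6, 5, 4, 2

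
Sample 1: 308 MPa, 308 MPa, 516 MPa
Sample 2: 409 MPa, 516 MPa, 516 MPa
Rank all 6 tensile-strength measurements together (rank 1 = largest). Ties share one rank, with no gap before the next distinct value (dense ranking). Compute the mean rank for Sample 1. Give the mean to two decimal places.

2.33

Sorted (descending): 516, 516, 516, 409, 308, 308
The 3 values of 516 share dense rank 1.
The 2 values of 308 share dense rank 3.
Remaining distinct values take the next consecutive integers.
Sample 1 values → pooled ranks: 308→3, 308→3, 516→1
Mean rank = (3 + 3 + 1) / 3 = 2.33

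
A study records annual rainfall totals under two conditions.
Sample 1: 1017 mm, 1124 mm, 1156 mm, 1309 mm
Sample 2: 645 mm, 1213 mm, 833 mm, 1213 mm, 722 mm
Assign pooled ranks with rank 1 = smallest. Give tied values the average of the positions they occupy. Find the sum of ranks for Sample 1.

24

Sorted (ascending): 645, 722, 833, 1017, 1124, 1156, 1213, 1213, 1309
The 2 values of 1213 occupy positions 7–8 → average rank (7+8)/2 = 7.5.
Sample 1 values → pooled ranks: 1017→4, 1124→5, 1156→6, 1309→9
Rank sum = 4 + 5 + 6 + 9 = 24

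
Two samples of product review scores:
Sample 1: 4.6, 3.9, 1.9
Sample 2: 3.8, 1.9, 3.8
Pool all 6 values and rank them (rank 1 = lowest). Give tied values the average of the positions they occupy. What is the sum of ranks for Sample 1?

12.5

Sorted (ascending): 1.9, 1.9, 3.8, 3.8, 3.9, 4.6
The 2 values of 1.9 occupy positions 1–2 → average rank (1+2)/2 = 1.5.
The 2 values of 3.8 occupy positions 3–4 → average rank (3+4)/2 = 3.5.
Sample 1 values → pooled ranks: 4.6→6, 3.9→5, 1.9→1.5
Rank sum = 6 + 5 + 1.5 = 12.5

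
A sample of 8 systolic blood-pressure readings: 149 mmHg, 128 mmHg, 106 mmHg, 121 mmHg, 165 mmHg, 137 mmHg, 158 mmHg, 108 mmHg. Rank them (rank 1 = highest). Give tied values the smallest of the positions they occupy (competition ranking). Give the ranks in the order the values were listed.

3, 5, 8, 6, 1, 4, 2, 7

Sorted (descending): 165, 158, 149, 137, 128, 121, 108, 106
No ties — each value takes its position as its rank.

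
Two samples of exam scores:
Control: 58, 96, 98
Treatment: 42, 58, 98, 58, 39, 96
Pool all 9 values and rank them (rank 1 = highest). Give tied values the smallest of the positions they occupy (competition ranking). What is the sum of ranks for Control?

9

Sorted (descending): 98, 98, 96, 96, 58, 58, 58, 42, 39
The 2 values of 98 occupy positions 1–2 → each gets rank 1.
The 2 values of 96 occupy positions 3–4 → each gets rank 3.
The 3 values of 58 occupy positions 5–7 → each gets rank 5.
Control values → pooled ranks: 58→5, 96→3, 98→1
Rank sum = 5 + 3 + 1 = 9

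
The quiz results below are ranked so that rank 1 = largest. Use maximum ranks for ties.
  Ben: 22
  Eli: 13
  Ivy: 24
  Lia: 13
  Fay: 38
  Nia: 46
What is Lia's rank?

6

Sorted (descending): 46, 38, 24, 22, 13, 13
The 2 values of 13 occupy positions 5–6 → each gets rank 6.
Lia has value 13 → rank 6.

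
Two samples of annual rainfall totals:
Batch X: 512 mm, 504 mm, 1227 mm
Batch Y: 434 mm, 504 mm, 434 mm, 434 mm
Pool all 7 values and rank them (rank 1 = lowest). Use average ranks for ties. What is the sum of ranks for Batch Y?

10.5

Sorted (ascending): 434, 434, 434, 504, 504, 512, 1227
The 3 values of 434 occupy positions 1–3 → average rank 2.
The 2 values of 504 occupy positions 4–5 → average rank (4+5)/2 = 4.5.
Batch Y values → pooled ranks: 434→2, 504→4.5, 434→2, 434→2
Rank sum = 2 + 4.5 + 2 + 2 = 10.5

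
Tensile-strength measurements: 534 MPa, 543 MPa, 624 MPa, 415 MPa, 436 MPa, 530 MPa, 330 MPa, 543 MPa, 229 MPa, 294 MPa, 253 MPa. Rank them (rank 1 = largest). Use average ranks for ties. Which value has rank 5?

530

Sorted (descending): 624, 543, 543, 534, 530, 436, 415, 330, 294, 253, 229
The 2 values of 543 occupy positions 2–3 → average rank (2+3)/2 = 2.5.
Rank 5 → value 530.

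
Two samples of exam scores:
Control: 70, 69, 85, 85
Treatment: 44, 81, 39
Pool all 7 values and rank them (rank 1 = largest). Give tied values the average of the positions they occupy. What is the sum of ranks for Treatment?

16

Sorted (descending): 85, 85, 81, 70, 69, 44, 39
The 2 values of 85 occupy positions 1–2 → average rank (1+2)/2 = 1.5.
Treatment values → pooled ranks: 44→6, 81→3, 39→7
Rank sum = 6 + 3 + 7 = 16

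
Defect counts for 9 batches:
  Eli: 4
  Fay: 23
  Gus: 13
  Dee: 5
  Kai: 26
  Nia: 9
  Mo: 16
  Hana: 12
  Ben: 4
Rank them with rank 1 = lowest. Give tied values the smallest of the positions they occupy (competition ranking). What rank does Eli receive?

Sorted (ascending): 4, 4, 5, 9, 12, 13, 16, 23, 26
The 2 values of 4 occupy positions 1–2 → each gets rank 1.
Eli has value 4 → rank 1.

1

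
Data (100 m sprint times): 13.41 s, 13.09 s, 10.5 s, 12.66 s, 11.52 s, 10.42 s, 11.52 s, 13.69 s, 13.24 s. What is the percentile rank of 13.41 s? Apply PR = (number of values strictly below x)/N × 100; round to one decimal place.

77.8

N = 9.
Strictly below 13.41: 7. Equal to 13.41: 1.
PR = 7/9 × 100 = 77.8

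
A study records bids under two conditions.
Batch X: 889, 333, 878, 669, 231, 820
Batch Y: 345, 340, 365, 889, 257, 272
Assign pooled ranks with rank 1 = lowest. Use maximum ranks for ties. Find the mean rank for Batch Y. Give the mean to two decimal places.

Sorted (ascending): 231, 257, 272, 333, 340, 345, 365, 669, 820, 878, 889, 889
The 2 values of 889 occupy positions 11–12 → each gets rank 12.
Batch Y values → pooled ranks: 345→6, 340→5, 365→7, 889→12, 257→2, 272→3
Mean rank = (6 + 5 + 7 + 12 + 2 + 3) / 6 = 5.83

5.83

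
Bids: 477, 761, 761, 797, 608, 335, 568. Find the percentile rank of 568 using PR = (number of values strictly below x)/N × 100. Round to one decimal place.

28.6

N = 7.
Strictly below 568: 2. Equal to 568: 1.
PR = 2/7 × 100 = 28.6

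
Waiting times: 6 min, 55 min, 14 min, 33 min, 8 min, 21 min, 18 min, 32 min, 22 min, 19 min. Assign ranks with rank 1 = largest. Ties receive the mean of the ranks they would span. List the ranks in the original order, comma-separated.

10, 1, 8, 2, 9, 5, 7, 3, 4, 6

Sorted (descending): 55, 33, 32, 22, 21, 19, 18, 14, 8, 6
No ties — each value takes its position as its rank.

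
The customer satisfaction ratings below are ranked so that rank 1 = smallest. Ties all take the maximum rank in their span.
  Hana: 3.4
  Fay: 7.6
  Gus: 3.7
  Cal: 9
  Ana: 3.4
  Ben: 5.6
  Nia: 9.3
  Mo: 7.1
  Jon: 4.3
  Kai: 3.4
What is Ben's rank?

Sorted (ascending): 3.4, 3.4, 3.4, 3.7, 4.3, 5.6, 7.1, 7.6, 9, 9.3
The 3 values of 3.4 occupy positions 1–3 → each gets rank 3.
Ben has value 5.6 → rank 6.

6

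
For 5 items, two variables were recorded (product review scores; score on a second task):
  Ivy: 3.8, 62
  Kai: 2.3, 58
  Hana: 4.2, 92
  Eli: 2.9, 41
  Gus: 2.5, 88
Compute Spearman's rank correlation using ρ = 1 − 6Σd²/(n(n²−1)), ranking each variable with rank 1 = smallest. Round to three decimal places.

0.500

Ranks of variable 1: 4, 1, 5, 3, 2
Ranks of variable 2: 3, 2, 5, 1, 4
d = r₁ − r₂: 1, -1, 0, 2, -2
d²: 1, 1, 0, 4, 4; Σd² = 10
ρ = 1 − 6·10/(5·24) = 1 − 60/120 = 0.500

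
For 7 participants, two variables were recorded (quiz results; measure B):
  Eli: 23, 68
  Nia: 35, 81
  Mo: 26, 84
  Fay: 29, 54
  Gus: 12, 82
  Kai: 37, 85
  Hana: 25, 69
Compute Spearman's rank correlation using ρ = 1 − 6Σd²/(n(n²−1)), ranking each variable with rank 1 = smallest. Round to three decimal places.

Ranks of variable 1: 2, 6, 4, 5, 1, 7, 3
Ranks of variable 2: 2, 4, 6, 1, 5, 7, 3
d = r₁ − r₂: 0, 2, -2, 4, -4, 0, 0
d²: 0, 4, 4, 16, 16, 0, 0; Σd² = 40
ρ = 1 − 6·40/(7·48) = 1 − 240/336 = 0.286

0.286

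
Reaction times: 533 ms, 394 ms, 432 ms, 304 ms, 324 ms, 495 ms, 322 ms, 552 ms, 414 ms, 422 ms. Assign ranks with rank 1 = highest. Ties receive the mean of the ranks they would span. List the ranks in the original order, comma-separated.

2, 7, 4, 10, 8, 3, 9, 1, 6, 5

Sorted (descending): 552, 533, 495, 432, 422, 414, 394, 324, 322, 304
No ties — each value takes its position as its rank.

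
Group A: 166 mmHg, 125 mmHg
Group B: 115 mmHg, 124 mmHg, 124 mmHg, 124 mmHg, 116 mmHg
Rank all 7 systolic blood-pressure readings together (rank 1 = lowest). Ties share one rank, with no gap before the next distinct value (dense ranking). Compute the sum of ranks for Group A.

9

Sorted (ascending): 115, 116, 124, 124, 124, 125, 166
The 3 values of 124 share dense rank 3.
Remaining distinct values take the next consecutive integers.
Group A values → pooled ranks: 166→5, 125→4
Rank sum = 5 + 4 = 9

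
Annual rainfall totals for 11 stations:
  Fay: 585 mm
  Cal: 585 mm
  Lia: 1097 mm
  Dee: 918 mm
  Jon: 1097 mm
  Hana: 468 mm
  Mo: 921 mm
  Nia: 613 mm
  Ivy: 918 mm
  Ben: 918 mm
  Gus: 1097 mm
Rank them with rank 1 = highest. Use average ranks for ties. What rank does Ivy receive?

Sorted (descending): 1097, 1097, 1097, 921, 918, 918, 918, 613, 585, 585, 468
The 3 values of 1097 occupy positions 1–3 → average rank 2.
The 3 values of 918 occupy positions 5–7 → average rank 6.
The 2 values of 585 occupy positions 9–10 → average rank (9+10)/2 = 9.5.
Ivy has value 918 mm → rank 6.

6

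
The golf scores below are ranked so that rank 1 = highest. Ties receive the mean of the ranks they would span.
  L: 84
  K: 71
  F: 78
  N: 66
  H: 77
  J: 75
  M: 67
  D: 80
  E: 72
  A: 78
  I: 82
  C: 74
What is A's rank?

Sorted (descending): 84, 82, 80, 78, 78, 77, 75, 74, 72, 71, 67, 66
The 2 values of 78 occupy positions 4–5 → average rank (4+5)/2 = 4.5.
A has value 78 → rank 4.5.

4.5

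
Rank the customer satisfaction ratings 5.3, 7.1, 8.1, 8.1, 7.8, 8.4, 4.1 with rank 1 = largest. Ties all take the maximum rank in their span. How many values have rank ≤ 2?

1

Sorted (descending): 8.4, 8.1, 8.1, 7.8, 7.1, 5.3, 4.1
The 2 values of 8.1 occupy positions 2–3 → each gets rank 3.
Ranks ≤ 2: {1} → 1 value.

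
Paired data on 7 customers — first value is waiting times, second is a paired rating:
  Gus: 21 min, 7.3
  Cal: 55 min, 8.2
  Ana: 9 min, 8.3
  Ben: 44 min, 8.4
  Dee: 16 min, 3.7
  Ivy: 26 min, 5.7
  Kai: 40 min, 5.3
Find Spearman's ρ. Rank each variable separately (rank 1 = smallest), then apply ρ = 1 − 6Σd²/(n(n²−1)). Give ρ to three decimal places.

0.250

Ranks of variable 1: 3, 7, 1, 6, 2, 4, 5
Ranks of variable 2: 4, 5, 6, 7, 1, 3, 2
d = r₁ − r₂: -1, 2, -5, -1, 1, 1, 3
d²: 1, 4, 25, 1, 1, 1, 9; Σd² = 42
ρ = 1 − 6·42/(7·48) = 1 − 252/336 = 0.250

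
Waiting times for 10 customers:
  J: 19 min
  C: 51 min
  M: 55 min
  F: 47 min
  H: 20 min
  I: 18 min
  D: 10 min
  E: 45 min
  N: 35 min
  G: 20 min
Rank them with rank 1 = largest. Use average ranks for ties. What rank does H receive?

6.5

Sorted (descending): 55, 51, 47, 45, 35, 20, 20, 19, 18, 10
The 2 values of 20 occupy positions 6–7 → average rank (6+7)/2 = 6.5.
H has value 20 min → rank 6.5.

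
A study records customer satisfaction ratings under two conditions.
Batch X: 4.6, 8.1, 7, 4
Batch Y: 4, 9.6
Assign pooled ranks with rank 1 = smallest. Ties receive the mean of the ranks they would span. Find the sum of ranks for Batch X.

13.5

Sorted (ascending): 4, 4, 4.6, 7, 8.1, 9.6
The 2 values of 4 occupy positions 1–2 → average rank (1+2)/2 = 1.5.
Batch X values → pooled ranks: 4.6→3, 8.1→5, 7→4, 4→1.5
Rank sum = 3 + 5 + 4 + 1.5 = 13.5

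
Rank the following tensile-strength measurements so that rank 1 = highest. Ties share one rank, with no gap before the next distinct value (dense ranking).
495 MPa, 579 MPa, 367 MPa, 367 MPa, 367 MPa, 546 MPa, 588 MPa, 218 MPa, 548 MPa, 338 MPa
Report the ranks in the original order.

Sorted (descending): 588, 579, 548, 546, 495, 367, 367, 367, 338, 218
The 3 values of 367 share dense rank 6.
Remaining distinct values take the next consecutive integers.

5, 2, 6, 6, 6, 4, 1, 8, 3, 7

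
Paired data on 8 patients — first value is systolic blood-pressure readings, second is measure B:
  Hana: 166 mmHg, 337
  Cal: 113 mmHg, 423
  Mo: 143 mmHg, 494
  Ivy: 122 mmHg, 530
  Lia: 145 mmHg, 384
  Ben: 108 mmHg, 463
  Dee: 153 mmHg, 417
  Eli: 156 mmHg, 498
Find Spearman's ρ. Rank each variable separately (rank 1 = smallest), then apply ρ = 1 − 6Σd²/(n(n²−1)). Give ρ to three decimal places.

-0.381

Ranks of variable 1: 8, 2, 4, 3, 5, 1, 6, 7
Ranks of variable 2: 1, 4, 6, 8, 2, 5, 3, 7
d = r₁ − r₂: 7, -2, -2, -5, 3, -4, 3, 0
d²: 49, 4, 4, 25, 9, 16, 9, 0; Σd² = 116
ρ = 1 − 6·116/(8·63) = 1 − 696/504 = -0.381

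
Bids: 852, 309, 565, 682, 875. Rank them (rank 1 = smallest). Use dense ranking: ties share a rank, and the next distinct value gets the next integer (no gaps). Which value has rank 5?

875

Sorted (ascending): 309, 565, 682, 852, 875
No ties — each value takes its position as its rank.
Rank 5 → value 875.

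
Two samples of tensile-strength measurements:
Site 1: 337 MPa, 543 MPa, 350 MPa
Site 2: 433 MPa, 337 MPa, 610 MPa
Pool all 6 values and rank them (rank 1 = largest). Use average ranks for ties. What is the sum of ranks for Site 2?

Sorted (descending): 610, 543, 433, 350, 337, 337
The 2 values of 337 occupy positions 5–6 → average rank (5+6)/2 = 5.5.
Site 2 values → pooled ranks: 433→3, 337→5.5, 610→1
Rank sum = 3 + 5.5 + 1 = 9.5

9.5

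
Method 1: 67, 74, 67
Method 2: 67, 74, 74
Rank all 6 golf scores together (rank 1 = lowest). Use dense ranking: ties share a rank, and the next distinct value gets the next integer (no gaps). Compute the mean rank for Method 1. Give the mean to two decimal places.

Sorted (ascending): 67, 67, 67, 74, 74, 74
The 3 values of 67 share dense rank 1.
The 3 values of 74 share dense rank 2.
Method 1 values → pooled ranks: 67→1, 74→2, 67→1
Mean rank = (1 + 2 + 1) / 3 = 1.33

1.33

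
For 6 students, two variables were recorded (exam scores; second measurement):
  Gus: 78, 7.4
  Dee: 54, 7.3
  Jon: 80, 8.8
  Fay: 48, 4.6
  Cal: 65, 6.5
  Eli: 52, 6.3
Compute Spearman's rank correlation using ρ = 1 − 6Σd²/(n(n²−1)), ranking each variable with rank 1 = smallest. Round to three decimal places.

0.943

Ranks of variable 1: 5, 3, 6, 1, 4, 2
Ranks of variable 2: 5, 4, 6, 1, 3, 2
d = r₁ − r₂: 0, -1, 0, 0, 1, 0
d²: 0, 1, 0, 0, 1, 0; Σd² = 2
ρ = 1 − 6·2/(6·35) = 1 − 12/210 = 0.943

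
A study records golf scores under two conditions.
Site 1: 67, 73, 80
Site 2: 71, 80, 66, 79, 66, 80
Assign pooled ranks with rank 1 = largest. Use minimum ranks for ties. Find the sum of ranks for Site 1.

13

Sorted (descending): 80, 80, 80, 79, 73, 71, 67, 66, 66
The 3 values of 80 occupy positions 1–3 → each gets rank 1.
The 2 values of 66 occupy positions 8–9 → each gets rank 8.
Site 1 values → pooled ranks: 67→7, 73→5, 80→1
Rank sum = 7 + 5 + 1 = 13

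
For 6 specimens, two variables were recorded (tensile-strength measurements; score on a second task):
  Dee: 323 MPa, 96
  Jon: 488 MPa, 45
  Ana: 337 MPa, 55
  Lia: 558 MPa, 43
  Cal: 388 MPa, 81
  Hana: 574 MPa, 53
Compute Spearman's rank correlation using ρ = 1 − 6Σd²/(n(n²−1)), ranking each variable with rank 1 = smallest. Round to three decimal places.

Ranks of variable 1: 1, 4, 2, 5, 3, 6
Ranks of variable 2: 6, 2, 4, 1, 5, 3
d = r₁ − r₂: -5, 2, -2, 4, -2, 3
d²: 25, 4, 4, 16, 4, 9; Σd² = 62
ρ = 1 − 6·62/(6·35) = 1 − 372/210 = -0.771

-0.771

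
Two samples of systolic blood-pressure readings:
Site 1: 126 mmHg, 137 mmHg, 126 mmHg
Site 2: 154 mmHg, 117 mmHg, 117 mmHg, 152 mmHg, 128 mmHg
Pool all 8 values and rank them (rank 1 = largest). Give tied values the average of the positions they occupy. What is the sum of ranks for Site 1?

Sorted (descending): 154, 152, 137, 128, 126, 126, 117, 117
The 2 values of 126 occupy positions 5–6 → average rank (5+6)/2 = 5.5.
The 2 values of 117 occupy positions 7–8 → average rank (7+8)/2 = 7.5.
Site 1 values → pooled ranks: 126→5.5, 137→3, 126→5.5
Rank sum = 5.5 + 3 + 5.5 = 14

14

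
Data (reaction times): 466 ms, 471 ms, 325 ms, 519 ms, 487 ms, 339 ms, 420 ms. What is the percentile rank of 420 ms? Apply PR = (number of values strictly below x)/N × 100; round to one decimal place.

N = 7.
Strictly below 420: 2. Equal to 420: 1.
PR = 2/7 × 100 = 28.6

28.6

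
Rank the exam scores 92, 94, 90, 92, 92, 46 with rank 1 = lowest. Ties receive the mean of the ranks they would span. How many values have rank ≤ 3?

Sorted (ascending): 46, 90, 92, 92, 92, 94
The 3 values of 92 occupy positions 3–5 → average rank 4.
Ranks ≤ 3: {1, 2} → 2 values.

2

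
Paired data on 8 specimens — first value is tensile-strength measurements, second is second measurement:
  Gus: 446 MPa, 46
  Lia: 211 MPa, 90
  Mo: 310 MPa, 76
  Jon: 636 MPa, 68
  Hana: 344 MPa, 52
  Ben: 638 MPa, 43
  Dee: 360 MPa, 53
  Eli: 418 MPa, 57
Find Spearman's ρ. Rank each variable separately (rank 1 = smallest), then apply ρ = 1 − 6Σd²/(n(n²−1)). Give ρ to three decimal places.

-0.667

Ranks of variable 1: 6, 1, 2, 7, 3, 8, 4, 5
Ranks of variable 2: 2, 8, 7, 6, 3, 1, 4, 5
d = r₁ − r₂: 4, -7, -5, 1, 0, 7, 0, 0
d²: 16, 49, 25, 1, 0, 49, 0, 0; Σd² = 140
ρ = 1 − 6·140/(8·63) = 1 − 840/504 = -0.667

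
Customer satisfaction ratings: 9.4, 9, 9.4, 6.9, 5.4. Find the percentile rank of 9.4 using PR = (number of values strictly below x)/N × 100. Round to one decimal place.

N = 5.
Strictly below 9.4: 3. Equal to 9.4: 2.
PR = 3/5 × 100 = 60.0

60.0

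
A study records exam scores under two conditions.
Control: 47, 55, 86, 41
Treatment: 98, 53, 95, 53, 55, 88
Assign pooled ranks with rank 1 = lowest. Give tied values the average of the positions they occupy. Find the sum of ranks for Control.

Sorted (ascending): 41, 47, 53, 53, 55, 55, 86, 88, 95, 98
The 2 values of 53 occupy positions 3–4 → average rank (3+4)/2 = 3.5.
The 2 values of 55 occupy positions 5–6 → average rank (5+6)/2 = 5.5.
Control values → pooled ranks: 47→2, 55→5.5, 86→7, 41→1
Rank sum = 2 + 5.5 + 7 + 1 = 15.5

15.5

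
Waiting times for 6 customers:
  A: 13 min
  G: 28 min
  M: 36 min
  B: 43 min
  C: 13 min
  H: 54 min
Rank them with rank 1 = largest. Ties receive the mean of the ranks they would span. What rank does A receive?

Sorted (descending): 54, 43, 36, 28, 13, 13
The 2 values of 13 occupy positions 5–6 → average rank (5+6)/2 = 5.5.
A has value 13 min → rank 5.5.

5.5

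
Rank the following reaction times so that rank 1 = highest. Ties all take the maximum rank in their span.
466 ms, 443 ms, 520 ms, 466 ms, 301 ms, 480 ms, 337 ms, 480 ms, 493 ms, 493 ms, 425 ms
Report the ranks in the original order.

7, 8, 1, 7, 11, 5, 10, 5, 3, 3, 9

Sorted (descending): 520, 493, 493, 480, 480, 466, 466, 443, 425, 337, 301
The 2 values of 493 occupy positions 2–3 → each gets rank 3.
The 2 values of 480 occupy positions 4–5 → each gets rank 5.
The 2 values of 466 occupy positions 6–7 → each gets rank 7.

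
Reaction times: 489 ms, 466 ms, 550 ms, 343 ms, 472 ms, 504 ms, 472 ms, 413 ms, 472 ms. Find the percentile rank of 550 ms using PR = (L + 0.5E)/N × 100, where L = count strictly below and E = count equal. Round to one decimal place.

94.4

N = 9.
Strictly below 550: 8. Equal to 550: 1.
PR = (8 + 0.5·1)/9 × 100 = 94.4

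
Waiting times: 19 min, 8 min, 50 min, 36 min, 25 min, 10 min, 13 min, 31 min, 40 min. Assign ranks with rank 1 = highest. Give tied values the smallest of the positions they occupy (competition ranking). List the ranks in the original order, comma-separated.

6, 9, 1, 3, 5, 8, 7, 4, 2

Sorted (descending): 50, 40, 36, 31, 25, 19, 13, 10, 8
No ties — each value takes its position as its rank.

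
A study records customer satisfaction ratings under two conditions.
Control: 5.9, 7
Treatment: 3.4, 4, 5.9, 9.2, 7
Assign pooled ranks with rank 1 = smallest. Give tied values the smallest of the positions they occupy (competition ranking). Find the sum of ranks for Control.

Sorted (ascending): 3.4, 4, 5.9, 5.9, 7, 7, 9.2
The 2 values of 5.9 occupy positions 3–4 → each gets rank 3.
The 2 values of 7 occupy positions 5–6 → each gets rank 5.
Control values → pooled ranks: 5.9→3, 7→5
Rank sum = 3 + 5 = 8

8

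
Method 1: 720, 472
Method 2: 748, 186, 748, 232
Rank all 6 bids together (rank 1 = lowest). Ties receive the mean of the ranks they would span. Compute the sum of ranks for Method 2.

Sorted (ascending): 186, 232, 472, 720, 748, 748
The 2 values of 748 occupy positions 5–6 → average rank (5+6)/2 = 5.5.
Method 2 values → pooled ranks: 748→5.5, 186→1, 748→5.5, 232→2
Rank sum = 5.5 + 1 + 5.5 + 2 = 14

14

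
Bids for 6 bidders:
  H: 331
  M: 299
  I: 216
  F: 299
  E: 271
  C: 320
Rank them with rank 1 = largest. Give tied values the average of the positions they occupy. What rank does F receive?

Sorted (descending): 331, 320, 299, 299, 271, 216
The 2 values of 299 occupy positions 3–4 → average rank (3+4)/2 = 3.5.
F has value 299 → rank 3.5.

3.5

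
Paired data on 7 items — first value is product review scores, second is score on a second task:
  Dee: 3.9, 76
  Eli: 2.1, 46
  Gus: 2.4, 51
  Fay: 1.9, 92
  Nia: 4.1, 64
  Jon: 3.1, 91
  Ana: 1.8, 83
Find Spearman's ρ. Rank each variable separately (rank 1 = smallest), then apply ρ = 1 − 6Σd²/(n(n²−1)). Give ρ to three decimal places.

Ranks of variable 1: 6, 3, 4, 2, 7, 5, 1
Ranks of variable 2: 4, 1, 2, 7, 3, 6, 5
d = r₁ − r₂: 2, 2, 2, -5, 4, -1, -4
d²: 4, 4, 4, 25, 16, 1, 16; Σd² = 70
ρ = 1 − 6·70/(7·48) = 1 − 420/336 = -0.250

-0.250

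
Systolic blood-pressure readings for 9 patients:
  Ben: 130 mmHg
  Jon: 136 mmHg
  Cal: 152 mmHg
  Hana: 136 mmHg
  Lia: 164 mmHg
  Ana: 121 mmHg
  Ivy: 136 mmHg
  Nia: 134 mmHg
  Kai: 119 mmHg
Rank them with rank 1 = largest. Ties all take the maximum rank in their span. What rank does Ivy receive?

5

Sorted (descending): 164, 152, 136, 136, 136, 134, 130, 121, 119
The 3 values of 136 occupy positions 3–5 → each gets rank 5.
Ivy has value 136 mmHg → rank 5.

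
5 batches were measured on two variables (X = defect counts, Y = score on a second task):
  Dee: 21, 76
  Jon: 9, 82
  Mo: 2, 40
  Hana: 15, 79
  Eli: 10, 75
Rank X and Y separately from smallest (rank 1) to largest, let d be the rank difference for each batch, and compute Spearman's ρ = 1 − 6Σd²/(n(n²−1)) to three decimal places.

Ranks of variable 1: 5, 2, 1, 4, 3
Ranks of variable 2: 3, 5, 1, 4, 2
d = r₁ − r₂: 2, -3, 0, 0, 1
d²: 4, 9, 0, 0, 1; Σd² = 14
ρ = 1 − 6·14/(5·24) = 1 − 84/120 = 0.300

0.300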